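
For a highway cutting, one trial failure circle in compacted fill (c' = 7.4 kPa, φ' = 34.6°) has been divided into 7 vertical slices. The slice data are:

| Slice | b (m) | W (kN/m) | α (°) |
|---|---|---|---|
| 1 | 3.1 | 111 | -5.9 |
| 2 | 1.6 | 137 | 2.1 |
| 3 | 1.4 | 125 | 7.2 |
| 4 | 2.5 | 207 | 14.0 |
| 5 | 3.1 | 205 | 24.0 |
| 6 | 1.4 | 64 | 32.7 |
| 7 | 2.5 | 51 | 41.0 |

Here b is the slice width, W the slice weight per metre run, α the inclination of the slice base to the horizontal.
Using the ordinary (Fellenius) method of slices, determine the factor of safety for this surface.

FS = 3.39

Ordinary method of slices: FS = Σ[c'·Δl_i + (W_i cosα_i)·tanφ'] / Σ W_i sinα_i, with Δl_i = b_i / cosα_i.
Slice 1: Δl = 3.1/cos(-5.9°) = 3.117 m; N'_1 = 111·cos(-5.9°) = 110.4; c'Δl = 23.06; W sinα = -11.4
Slice 2: Δl = 1.6/cos2.1° = 1.601 m; N'_2 = 137·cos2.1° = 136.9; c'Δl = 11.85; W sinα = 5.0
Slice 3: Δl = 1.4/cos7.2° = 1.411 m; N'_3 = 125·cos7.2° = 124.0; c'Δl = 10.44; W sinα = 15.7
Slice 4: Δl = 2.5/cos14.0° = 2.577 m; N'_4 = 207·cos14.0° = 200.9; c'Δl = 19.07; W sinα = 50.1
Slice 5: Δl = 3.1/cos24.0° = 3.393 m; N'_5 = 205·cos24.0° = 187.3; c'Δl = 25.11; W sinα = 83.4
Slice 6: Δl = 1.4/cos32.7° = 1.664 m; N'_6 = 64·cos32.7° = 53.9; c'Δl = 12.31; W sinα = 34.6
Slice 7: Δl = 2.5/cos41.0° = 3.313 m; N'_7 = 51·cos41.0° = 38.5; c'Δl = 24.51; W sinα = 33.5
Σc'Δl = 126.4 kN/m; ΣN' = 851.8 kN/m; ΣW sinα = 210.8 kN/m
Resisting = 126.4 + 851.8·tan34.6° = 126.4 + 587.6 = 714.0 kN/m
FS = 714.0 / 210.8 = 3.387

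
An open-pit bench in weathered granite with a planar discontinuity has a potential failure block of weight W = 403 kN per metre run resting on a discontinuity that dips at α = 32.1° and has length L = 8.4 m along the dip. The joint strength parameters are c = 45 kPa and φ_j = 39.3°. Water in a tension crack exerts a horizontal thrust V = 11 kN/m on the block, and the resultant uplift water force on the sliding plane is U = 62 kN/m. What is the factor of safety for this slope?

Resolving the block weight along and normal to the plane and applying the Mohr–Coulomb strength on the joint:
N' = W cosα − U − V sinα = 403·cos32.1° − 62 − 11·sin32.1° = 273.5 kN/m
Driving force T = W sinα + V cosα = 403·sin32.1° + 11·cos32.1° = 223.5 kN/m
Resisting force R = c·L + N'·tanφ_j = 45·8.4 + 273.5·tan39.3° = 378.0 + 223.9 = 601.9 kN/m
FS = R / T = 601.9 / 223.5 = 2.693

FS = 2.69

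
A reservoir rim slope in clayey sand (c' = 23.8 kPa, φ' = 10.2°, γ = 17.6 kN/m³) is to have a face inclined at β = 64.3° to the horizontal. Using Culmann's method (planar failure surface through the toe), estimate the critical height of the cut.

H_c = 11.60 m

Culmann's analysis gives the critical failure plane at α_cr = (β + φ')/2 = (64.3 + 10.2)/2 = 37.2°, and the critical height
H_c = (4c'/γ) · sinβ cosφ' / [1 − cos(β − φ')]
    = (4·23.8/17.6) · sin64.3°·cos10.2° / [1 − cos(54.1°)]
    = 5.409 · 0.9011·0.9842 / [1 − 0.5864]
    = 5.409 · 0.8868 / 0.4136
    = 11.60 m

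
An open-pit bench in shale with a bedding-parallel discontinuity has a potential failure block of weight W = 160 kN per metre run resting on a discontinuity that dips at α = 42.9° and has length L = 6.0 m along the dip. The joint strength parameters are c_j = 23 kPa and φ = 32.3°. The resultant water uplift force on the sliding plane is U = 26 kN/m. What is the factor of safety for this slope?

FS = 1.80

Resolving the block weight along and normal to the plane and applying the Mohr–Coulomb strength on the joint:
N' = W cosα − U = 160·cos42.9° − 26 = 91.2 kN/m
Driving force T = W sinα = 160·sin42.9° = 108.9 kN/m
Resisting force R = c_j·L + N'·tanφ = 23·6.0 + 91.2·tan32.3° = 138.0 + 57.7 = 195.7 kN/m
FS = R / T = 195.7 / 108.9 = 1.796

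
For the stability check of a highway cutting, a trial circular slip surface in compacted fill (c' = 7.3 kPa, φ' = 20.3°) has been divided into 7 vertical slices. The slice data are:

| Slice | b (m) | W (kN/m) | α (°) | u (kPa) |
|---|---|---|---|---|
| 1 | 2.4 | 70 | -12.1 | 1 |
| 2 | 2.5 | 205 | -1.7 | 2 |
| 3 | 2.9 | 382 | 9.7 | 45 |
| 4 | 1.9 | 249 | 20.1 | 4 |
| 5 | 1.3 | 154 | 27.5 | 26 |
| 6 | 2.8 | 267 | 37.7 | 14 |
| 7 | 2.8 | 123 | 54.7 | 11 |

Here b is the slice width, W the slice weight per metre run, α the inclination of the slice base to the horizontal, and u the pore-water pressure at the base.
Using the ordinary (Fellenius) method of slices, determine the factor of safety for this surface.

FS = 1.12

Ordinary method of slices: FS = Σ[c'·Δl_i + (W_i cosα_i − u_i·Δl_i)·tanφ'] / Σ W_i sinα_i, with Δl_i = b_i / cosα_i.
Slice 1: Δl = 2.4/cos(-12.1°) = 2.455 m; N'_1 = 70·cos(-12.1°) − 1·2.455 = 66.0; c'Δl = 17.92; W sinα = -14.7
Slice 2: Δl = 2.5/cos(-1.7°) = 2.501 m; N'_2 = 205·cos(-1.7°) − 2·2.501 = 199.9; c'Δl = 18.26; W sinα = -6.1
Slice 3: Δl = 2.9/cos9.7° = 2.942 m; N'_3 = 382·cos9.7° − 45·2.942 = 244.1; c'Δl = 21.48; W sinα = 64.4
Slice 4: Δl = 1.9/cos20.1° = 2.023 m; N'_4 = 249·cos20.1° − 4·2.023 = 225.7; c'Δl = 14.77; W sinα = 85.6
Slice 5: Δl = 1.3/cos27.5° = 1.466 m; N'_5 = 154·cos27.5° − 26·1.466 = 98.5; c'Δl = 10.70; W sinα = 71.1
Slice 6: Δl = 2.8/cos37.7° = 3.539 m; N'_6 = 267·cos37.7° − 14·3.539 = 161.7; c'Δl = 25.83; W sinα = 163.3
Slice 7: Δl = 2.8/cos54.7° = 4.845 m; N'_7 = 123·cos54.7° − 11·4.845 = 17.8; c'Δl = 35.37; W sinα = 100.4
Σc'Δl = 144.3 kN/m; ΣN' = 1013.8 kN/m; ΣW sinα = 464.0 kN/m
Resisting = 144.3 + 1013.8·tan20.3° = 144.3 + 375.0 = 519.3 kN/m
FS = 519.3 / 464.0 = 1.119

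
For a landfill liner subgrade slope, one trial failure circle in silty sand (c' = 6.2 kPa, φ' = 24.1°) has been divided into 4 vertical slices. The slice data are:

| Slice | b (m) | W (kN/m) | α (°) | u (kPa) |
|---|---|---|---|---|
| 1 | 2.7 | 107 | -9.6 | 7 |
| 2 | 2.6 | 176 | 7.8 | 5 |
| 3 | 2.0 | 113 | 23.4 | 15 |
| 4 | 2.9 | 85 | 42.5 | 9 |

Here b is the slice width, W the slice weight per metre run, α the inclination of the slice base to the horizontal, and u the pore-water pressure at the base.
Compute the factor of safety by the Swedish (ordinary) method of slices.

FS = 2.08

Ordinary method of slices: FS = Σ[c'·Δl_i + (W_i cosα_i − u_i·Δl_i)·tanφ'] / Σ W_i sinα_i, with Δl_i = b_i / cosα_i.
Slice 1: Δl = 2.7/cos(-9.6°) = 2.738 m; N'_1 = 107·cos(-9.6°) − 7·2.738 = 86.3; c'Δl = 16.98; W sinα = -17.8
Slice 2: Δl = 2.6/cos7.8° = 2.624 m; N'_2 = 176·cos7.8° − 5·2.624 = 161.3; c'Δl = 16.27; W sinα = 23.9
Slice 3: Δl = 2.0/cos23.4° = 2.179 m; N'_3 = 113·cos23.4° − 15·2.179 = 71.0; c'Δl = 13.51; W sinα = 44.9
Slice 4: Δl = 2.9/cos42.5° = 3.933 m; N'_4 = 85·cos42.5° − 9·3.933 = 27.3; c'Δl = 24.39; W sinα = 57.4
Σc'Δl = 71.1 kN/m; ΣN' = 345.9 kN/m; ΣW sinα = 108.3 kN/m
Resisting = 71.1 + 345.9·tan24.1° = 71.1 + 154.7 = 225.9 kN/m
FS = 225.9 / 108.3 = 2.085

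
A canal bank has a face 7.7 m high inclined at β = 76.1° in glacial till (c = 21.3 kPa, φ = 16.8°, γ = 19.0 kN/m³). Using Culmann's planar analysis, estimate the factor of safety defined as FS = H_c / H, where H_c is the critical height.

H_c = (4c/γ) · sinβ cosφ / [1 − cos(β − φ)]
    = (4·21.3/19.0) · sin76.1°·cos16.8° / [1 − cos59.3°]
    = 4.484 · 0.9293 / 0.4895 = 8.51 m
FS = H_c / H = 8.51 / 7.7 = 1.106

FS = 1.11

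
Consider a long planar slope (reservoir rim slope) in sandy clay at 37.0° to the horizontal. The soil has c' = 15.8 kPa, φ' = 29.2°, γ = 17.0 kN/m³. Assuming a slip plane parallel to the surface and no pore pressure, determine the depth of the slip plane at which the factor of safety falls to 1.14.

z = 4.85 m

Setting FS = 1.14 in FS = [c' + γz cos²β tanφ'] / [γz sinβ cosβ] and solving for z:
z = c' / [γ cosβ (FS·sinβ − cosβ·tanφ')]
  = 15.8 / [17.0·cos37.0°·(1.14·sin37.0° − cos37.0°·tan29.2°)]
  = 15.8 / [17.0·0.7986·(1.14·0.6018 − 0.7986·0.5589)]
  = 15.8 / 3.2547 = 4.854 m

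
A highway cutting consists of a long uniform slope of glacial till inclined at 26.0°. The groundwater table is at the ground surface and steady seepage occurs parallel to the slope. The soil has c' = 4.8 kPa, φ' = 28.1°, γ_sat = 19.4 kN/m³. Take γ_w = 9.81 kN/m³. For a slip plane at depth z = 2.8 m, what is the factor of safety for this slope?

FS = 0.77

With seepage parallel to the slope and the water table at the surface, the effective normal stress on the slip plane uses the buoyant unit weight γ' = γ_sat − γ_w while the driving shear stress uses γ_sat:
FS = [c' + γ' z cos²β tanφ'] / [γ_sat z sinβ cosβ]
γ' = 19.4 − 9.81 = 9.59 kN/m³
Numerator = 4.8 + 9.59·2.8·cos²26.0°·tan28.1° = 4.8 + 9.59·2.8·0.8078·0.5340 = 16.382 kPa
Denominator = 19.4·2.8·sin26.0°·cos26.0° = 19.4·2.8·0.4384·0.8988 = 21.402 kPa
FS = 16.382 / 21.402 = 0.765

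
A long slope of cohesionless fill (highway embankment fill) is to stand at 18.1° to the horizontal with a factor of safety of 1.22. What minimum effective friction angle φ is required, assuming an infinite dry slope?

FS = tanφ/tanβ ⇒ tanφ = FS · tanβ = 1.22 · tan18.1° = 0.3988
φ = arctan(0.3988) = 21.74°

φ = 21.7°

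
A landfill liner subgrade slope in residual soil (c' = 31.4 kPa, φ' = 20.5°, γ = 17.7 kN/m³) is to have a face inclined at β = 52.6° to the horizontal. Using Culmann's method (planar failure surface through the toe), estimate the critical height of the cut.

H_c = 34.54 m

Culmann's analysis gives the critical failure plane at α_cr = (β + φ')/2 = (52.6 + 20.5)/2 = 36.5°, and the critical height
H_c = (4c'/γ) · sinβ cosφ' / [1 − cos(β − φ')]
    = (4·31.4/17.7) · sin52.6°·cos20.5° / [1 − cos(32.1°)]
    = 7.096 · 0.7944·0.9367 / [1 − 0.8471]
    = 7.096 · 0.7441 / 0.1529
    = 34.54 m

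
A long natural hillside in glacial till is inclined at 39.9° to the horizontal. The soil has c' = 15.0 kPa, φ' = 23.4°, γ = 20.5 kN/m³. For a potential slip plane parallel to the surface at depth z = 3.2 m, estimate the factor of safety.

For an infinite slope with a slip plane parallel to the surface (no pore pressure): FS = [c' + γz cos²β tanφ'] / [γz sinβ cosβ].
γz = 20.5·3.2 = 65.60 kN/m²
Numerator = 15.0 + 65.60·cos²39.9°·tan23.4° = 15.0 + 65.60·0.5885·0.4327 = 31.707 kPa
Denominator = 65.60·sin39.9°·cos39.9° = 65.60·0.6414·0.7672 = 32.282 kPa
FS = 31.707 / 32.282 = 0.982

FS = 0.98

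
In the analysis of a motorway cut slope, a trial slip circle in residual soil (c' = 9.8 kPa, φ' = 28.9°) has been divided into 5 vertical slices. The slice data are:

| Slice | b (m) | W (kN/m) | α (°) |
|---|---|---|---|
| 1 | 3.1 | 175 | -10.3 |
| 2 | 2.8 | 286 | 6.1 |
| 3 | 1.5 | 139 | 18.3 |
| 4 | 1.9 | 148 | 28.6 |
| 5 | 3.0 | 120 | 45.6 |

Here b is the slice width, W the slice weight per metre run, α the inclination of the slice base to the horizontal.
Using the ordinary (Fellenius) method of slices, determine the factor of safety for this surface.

Ordinary method of slices: FS = Σ[c'·Δl_i + (W_i cosα_i)·tanφ'] / Σ W_i sinα_i, with Δl_i = b_i / cosα_i.
Slice 1: Δl = 3.1/cos(-10.3°) = 3.151 m; N'_1 = 175·cos(-10.3°) = 172.2; c'Δl = 30.88; W sinα = -31.3
Slice 2: Δl = 2.8/cos6.1° = 2.816 m; N'_2 = 286·cos6.1° = 284.4; c'Δl = 27.60; W sinα = 30.4
Slice 3: Δl = 1.5/cos18.3° = 1.580 m; N'_3 = 139·cos18.3° = 132.0; c'Δl = 15.48; W sinα = 43.6
Slice 4: Δl = 1.9/cos28.6° = 2.164 m; N'_4 = 148·cos28.6° = 129.9; c'Δl = 21.21; W sinα = 70.8
Slice 5: Δl = 3.0/cos45.6° = 4.288 m; N'_5 = 120·cos45.6° = 84.0; c'Δl = 42.02; W sinα = 85.7
Σc'Δl = 137.2 kN/m; ΣN' = 802.4 kN/m; ΣW sinα = 199.3 kN/m
Resisting = 137.2 + 802.4·tan28.9° = 137.2 + 443.0 = 580.2 kN/m
FS = 580.2 / 199.3 = 2.911

FS = 2.91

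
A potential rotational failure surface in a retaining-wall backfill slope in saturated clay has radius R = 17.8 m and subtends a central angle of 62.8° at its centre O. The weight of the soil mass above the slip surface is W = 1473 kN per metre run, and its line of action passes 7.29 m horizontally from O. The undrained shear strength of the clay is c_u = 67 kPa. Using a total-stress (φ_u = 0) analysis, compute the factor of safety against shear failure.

FS = 2.17

Taking moments about the centre O, the resisting moment is provided by the undrained shear strength acting along the arc:
Arc length L_a = R·θ = 17.8·(62.8°·π/180) = 17.8·1.0961 = 19.51 m
M_R = c_u·L_a·R = 67·19.51·17.8 = 23267.6 kN·m/m
M_D = W·d = 1473·7.29 = 10738.2 kN·m/m
FS = M_R / M_D = 23267.6 / 10738.2 = 2.167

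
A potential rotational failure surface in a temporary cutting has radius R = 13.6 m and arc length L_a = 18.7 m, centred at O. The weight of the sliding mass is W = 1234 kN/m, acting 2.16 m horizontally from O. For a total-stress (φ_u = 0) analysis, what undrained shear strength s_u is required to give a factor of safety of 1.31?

s_u = 13.7 kPa

FS = s_u·L_a·R / (W·d), so s_u = FS·W·d / (L_a·R).
s_u = 1.31·1234·2.16 / (18.70·13.6) = 3491.7 / 254.32 = 13.73 kPa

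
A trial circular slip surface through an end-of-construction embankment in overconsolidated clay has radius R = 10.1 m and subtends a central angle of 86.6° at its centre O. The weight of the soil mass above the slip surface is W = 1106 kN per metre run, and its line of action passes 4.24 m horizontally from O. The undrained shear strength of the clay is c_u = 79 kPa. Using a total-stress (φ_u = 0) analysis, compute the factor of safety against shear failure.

Taking moments about the centre O, the resisting moment is provided by the undrained shear strength acting along the arc:
Arc length L_a = R·θ = 10.1·(86.6°·π/180) = 10.1·1.5115 = 15.27 m
M_R = c_u·L_a·R = 79·15.27·10.1 = 12180.5 kN·m/m
M_D = W·d = 1106·4.24 = 4689.4 kN·m/m
FS = M_R / M_D = 12180.5 / 4689.4 = 2.597

FS = 2.60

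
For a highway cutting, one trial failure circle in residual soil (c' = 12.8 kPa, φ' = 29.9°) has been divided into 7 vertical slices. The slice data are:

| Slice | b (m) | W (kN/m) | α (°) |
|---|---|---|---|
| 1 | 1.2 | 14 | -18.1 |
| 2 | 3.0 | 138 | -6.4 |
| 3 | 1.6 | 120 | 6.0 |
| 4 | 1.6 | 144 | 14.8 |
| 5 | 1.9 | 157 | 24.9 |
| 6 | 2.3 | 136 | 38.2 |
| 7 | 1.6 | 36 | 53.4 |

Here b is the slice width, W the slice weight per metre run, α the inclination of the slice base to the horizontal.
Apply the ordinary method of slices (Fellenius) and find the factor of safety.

Ordinary method of slices: FS = Σ[c'·Δl_i + (W_i cosα_i)·tanφ'] / Σ W_i sinα_i, with Δl_i = b_i / cosα_i.
Slice 1: Δl = 1.2/cos(-18.1°) = 1.262 m; N'_1 = 14·cos(-18.1°) = 13.3; c'Δl = 16.16; W sinα = -4.3
Slice 2: Δl = 3.0/cos(-6.4°) = 3.019 m; N'_2 = 138·cos(-6.4°) = 137.1; c'Δl = 38.64; W sinα = -15.4
Slice 3: Δl = 1.6/cos6.0° = 1.609 m; N'_3 = 120·cos6.0° = 119.3; c'Δl = 20.59; W sinα = 12.5
Slice 4: Δl = 1.6/cos14.8° = 1.655 m; N'_4 = 144·cos14.8° = 139.2; c'Δl = 21.18; W sinα = 36.8
Slice 5: Δl = 1.9/cos24.9° = 2.095 m; N'_5 = 157·cos24.9° = 142.4; c'Δl = 26.81; W sinα = 66.1
Slice 6: Δl = 2.3/cos38.2° = 2.927 m; N'_6 = 136·cos38.2° = 106.9; c'Δl = 37.46; W sinα = 84.1
Slice 7: Δl = 1.6/cos53.4° = 2.684 m; N'_7 = 36·cos53.4° = 21.5; c'Δl = 34.35; W sinα = 28.9
Σc'Δl = 195.2 kN/m; ΣN' = 679.8 kN/m; ΣW sinα = 208.7 kN/m
Resisting = 195.2 + 679.8·tan29.9° = 195.2 + 390.9 = 586.1 kN/m
FS = 586.1 / 208.7 = 2.808

FS = 2.81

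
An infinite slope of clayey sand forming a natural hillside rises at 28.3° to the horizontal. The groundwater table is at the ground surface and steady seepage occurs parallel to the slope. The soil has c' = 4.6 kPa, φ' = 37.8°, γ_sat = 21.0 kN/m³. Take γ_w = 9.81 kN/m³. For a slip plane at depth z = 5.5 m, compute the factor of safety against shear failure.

With seepage parallel to the slope and the water table at the surface, the effective normal stress on the slip plane uses the buoyant unit weight γ' = γ_sat − γ_w while the driving shear stress uses γ_sat:
FS = [c' + γ' z cos²β tanφ'] / [γ_sat z sinβ cosβ]
γ' = 21.0 − 9.81 = 11.19 kN/m³
Numerator = 4.6 + 11.19·5.5·cos²28.3°·tan37.8° = 4.6 + 11.19·5.5·0.7752·0.7757 = 41.609 kPa
Denominator = 21.0·5.5·sin28.3°·cos28.3° = 21.0·5.5·0.4741·0.8805 = 48.212 kPa
FS = 41.609 / 48.212 = 0.863

FS = 0.86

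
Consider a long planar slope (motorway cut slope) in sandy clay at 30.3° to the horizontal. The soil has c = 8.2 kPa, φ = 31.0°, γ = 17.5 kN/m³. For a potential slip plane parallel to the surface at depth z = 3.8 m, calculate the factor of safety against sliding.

FS = 1.31

For an infinite slope with a slip plane parallel to the surface (no pore pressure): FS = [c + γz cos²β tanφ] / [γz sinβ cosβ].
γz = 17.5·3.8 = 66.50 kN/m²
Numerator = 8.2 + 66.50·cos²30.3°·tan31.0° = 8.2 + 66.50·0.7455·0.6009 = 37.986 kPa
Denominator = 66.50·sin30.3°·cos30.3° = 66.50·0.5045·0.8634 = 28.968 kPa
FS = 37.986 / 28.968 = 1.311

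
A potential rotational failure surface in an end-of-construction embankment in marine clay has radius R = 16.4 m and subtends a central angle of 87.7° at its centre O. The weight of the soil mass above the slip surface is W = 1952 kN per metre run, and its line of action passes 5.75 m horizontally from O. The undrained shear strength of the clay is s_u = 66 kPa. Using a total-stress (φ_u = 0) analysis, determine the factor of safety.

Taking moments about the centre O, the resisting moment is provided by the undrained shear strength acting along the arc:
Arc length L_a = R·θ = 16.4·(87.7°·π/180) = 16.4·1.5307 = 25.10 m
M_R = s_u·L_a·R = 66·25.10·16.4 = 27171.2 kN·m/m
M_D = W·d = 1952·5.75 = 11224.0 kN·m/m
FS = M_R / M_D = 27171.2 / 11224.0 = 2.421

FS = 2.42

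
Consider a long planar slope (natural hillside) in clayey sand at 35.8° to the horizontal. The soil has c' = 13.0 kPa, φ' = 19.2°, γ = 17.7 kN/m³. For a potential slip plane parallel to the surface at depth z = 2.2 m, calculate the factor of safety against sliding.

FS = 1.19

For an infinite slope with a slip plane parallel to the surface (no pore pressure): FS = [c' + γz cos²β tanφ'] / [γz sinβ cosβ].
γz = 17.7·2.2 = 38.94 kN/m²
Numerator = 13.0 + 38.94·cos²35.8°·tan19.2° = 13.0 + 38.94·0.6578·0.3482 = 21.920 kPa
Denominator = 38.94·sin35.8°·cos35.8° = 38.94·0.5850·0.8111 = 18.475 kPa
FS = 21.920 / 18.475 = 1.187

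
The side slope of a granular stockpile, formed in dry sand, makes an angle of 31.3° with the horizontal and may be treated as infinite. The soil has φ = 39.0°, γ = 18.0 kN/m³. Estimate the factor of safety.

For a dry cohesionless infinite slope the factor of safety is FS = tanφ / tanβ.
FS = tan39.0° / tan31.3° = 0.8098 / 0.6080 = 1.332

FS = 1.33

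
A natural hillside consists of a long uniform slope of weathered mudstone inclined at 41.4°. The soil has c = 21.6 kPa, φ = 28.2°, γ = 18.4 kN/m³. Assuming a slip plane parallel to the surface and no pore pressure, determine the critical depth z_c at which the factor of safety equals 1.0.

z_c = 6.04 m

Setting FS = 1.00 in FS = [c + γz cos²β tanφ] / [γz sinβ cosβ] and solving for z:
z = c / [γ cosβ (FS·sinβ − cosβ·tanφ)]
  = 21.6 / [18.4·cos41.4°·(1.00·sin41.4° − cos41.4°·tan28.2°)]
  = 21.6 / [18.4·0.7501·(1.00·0.6613 − 0.7501·0.5362)]
  = 21.6 / 3.5762 = 6.040 m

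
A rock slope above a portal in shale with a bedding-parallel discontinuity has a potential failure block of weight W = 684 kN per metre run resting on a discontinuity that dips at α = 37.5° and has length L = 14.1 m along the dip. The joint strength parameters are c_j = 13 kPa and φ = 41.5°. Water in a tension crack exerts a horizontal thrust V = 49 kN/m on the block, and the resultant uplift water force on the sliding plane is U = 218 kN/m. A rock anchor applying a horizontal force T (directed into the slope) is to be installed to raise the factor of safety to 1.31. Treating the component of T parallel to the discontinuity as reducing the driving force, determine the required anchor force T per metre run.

T = 96 kN/m

Resolving forces along and normal to the sliding plane, with the horizontal anchor force T adding T·sinα to the effective normal force and T·cosα acting up the plane against the driving force:
FS = [c_jL + (W cosα − U − V sinα + T sinα) tanφ] / [W sinα + V cosα − T cosα]
Without the anchor: N' = 294.8 kN/m, driving T_d = 455.3 kN/m, resisting R = 13·14.1 + 294.8·tan41.5° = 444.1 kN/m, FS = 0.98.
Setting FS = 1.31 and solving for T:
1.31·(455.3 − T cos37.5°) = 444.1 + T sin37.5°·tan41.5°
T·(sin37.5°·tan41.5° + 1.31·cos37.5°) = 1.31·455.3 − 444.1
T·(0.6088·0.8847 + 1.31·0.7934) = 596.4 − 444.1 = 152.3
T·1.5779 = 152.3
T = 96.5 kN/m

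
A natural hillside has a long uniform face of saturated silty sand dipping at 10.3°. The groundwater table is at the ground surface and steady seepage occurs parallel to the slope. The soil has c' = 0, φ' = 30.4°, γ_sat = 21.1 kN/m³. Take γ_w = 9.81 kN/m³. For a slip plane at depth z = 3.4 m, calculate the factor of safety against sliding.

With seepage parallel to the slope and the water table at the surface, the effective normal stress on the slip plane uses the buoyant unit weight γ' = γ_sat − γ_w while the driving shear stress uses γ_sat:
FS = [c' + γ' z cos²β tanφ'] / [γ_sat z sinβ cosβ]
(For c' = 0 this reduces to FS = (γ'/γ_sat)·tanφ'/tanβ.)
γ' = 21.1 − 9.81 = 11.29 kN/m³
Numerator = 0.0 + 11.29·3.4·cos²10.3°·tan30.4° = 0.0 + 11.29·3.4·0.9680·0.5867 = 21.801 kPa
Denominator = 21.1·3.4·sin10.3°·cos10.3° = 21.1·3.4·0.1788·0.9839 = 12.621 kPa
FS = 21.801 / 12.621 = 1.727

FS = 1.73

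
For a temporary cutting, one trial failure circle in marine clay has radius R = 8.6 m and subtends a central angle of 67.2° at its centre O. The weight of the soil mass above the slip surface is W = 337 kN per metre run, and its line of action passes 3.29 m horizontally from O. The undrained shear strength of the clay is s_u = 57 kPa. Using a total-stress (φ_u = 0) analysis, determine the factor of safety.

FS = 4.46

Taking moments about the centre O, the resisting moment is provided by the undrained shear strength acting along the arc:
Arc length L_a = R·θ = 8.6·(67.2°·π/180) = 8.6·1.1729 = 10.09 m
M_R = s_u·L_a·R = 57·10.09·8.6 = 4944.5 kN·m/m
M_D = W·d = 337·3.29 = 1108.7 kN·m/m
FS = M_R / M_D = 4944.5 / 1108.7 = 4.460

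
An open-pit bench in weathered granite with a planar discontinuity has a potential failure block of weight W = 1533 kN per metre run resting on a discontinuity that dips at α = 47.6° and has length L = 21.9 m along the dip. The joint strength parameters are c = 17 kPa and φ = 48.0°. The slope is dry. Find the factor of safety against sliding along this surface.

Resolving the block weight along and normal to the plane and applying the Mohr–Coulomb strength on the joint:
N' = W cosα = 1533·cos47.6° = 1033.7 kN/m
Driving force T = W sinα = 1533·sin47.6° = 1132.1 kN/m
Resisting force R = c·L + N'·tanφ = 17·21.9 + 1033.7·tan48.0° = 372.3 + 1148.0 = 1520.3 kN/m
FS = R / T = 1520.3 / 1132.1 = 1.343

FS = 1.34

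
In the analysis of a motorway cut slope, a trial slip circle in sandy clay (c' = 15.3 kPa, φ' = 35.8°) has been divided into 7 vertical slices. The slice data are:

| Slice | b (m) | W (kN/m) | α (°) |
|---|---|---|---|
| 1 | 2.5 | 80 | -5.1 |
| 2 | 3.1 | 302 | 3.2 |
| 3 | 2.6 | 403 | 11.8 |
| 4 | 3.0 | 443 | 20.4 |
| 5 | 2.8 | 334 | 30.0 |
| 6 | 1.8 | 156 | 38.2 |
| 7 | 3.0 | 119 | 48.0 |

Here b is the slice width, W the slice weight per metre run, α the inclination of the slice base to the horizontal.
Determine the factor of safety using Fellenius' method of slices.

Ordinary method of slices: FS = Σ[c'·Δl_i + (W_i cosα_i)·tanφ'] / Σ W_i sinα_i, with Δl_i = b_i / cosα_i.
Slice 1: Δl = 2.5/cos(-5.1°) = 2.510 m; N'_1 = 80·cos(-5.1°) = 79.7; c'Δl = 38.40; W sinα = -7.1
Slice 2: Δl = 3.1/cos3.2° = 3.105 m; N'_2 = 302·cos3.2° = 301.5; c'Δl = 47.50; W sinα = 16.9
Slice 3: Δl = 2.6/cos11.8° = 2.656 m; N'_3 = 403·cos11.8° = 394.5; c'Δl = 40.64; W sinα = 82.4
Slice 4: Δl = 3.0/cos20.4° = 3.201 m; N'_4 = 443·cos20.4° = 415.2; c'Δl = 48.97; W sinα = 154.4
Slice 5: Δl = 2.8/cos30.0° = 3.233 m; N'_5 = 334·cos30.0° = 289.3; c'Δl = 49.47; W sinα = 167.0
Slice 6: Δl = 1.8/cos38.2° = 2.290 m; N'_6 = 156·cos38.2° = 122.6; c'Δl = 35.04; W sinα = 96.5
Slice 7: Δl = 3.0/cos48.0° = 4.483 m; N'_7 = 119·cos48.0° = 79.6; c'Δl = 68.60; W sinα = 88.4
Σc'Δl = 328.6 kN/m; ΣN' = 1682.4 kN/m; ΣW sinα = 598.5 kN/m
Resisting = 328.6 + 1682.4·tan35.8° = 328.6 + 1213.4 = 1542.0 kN/m
FS = 1542.0 / 598.5 = 2.577

FS = 2.58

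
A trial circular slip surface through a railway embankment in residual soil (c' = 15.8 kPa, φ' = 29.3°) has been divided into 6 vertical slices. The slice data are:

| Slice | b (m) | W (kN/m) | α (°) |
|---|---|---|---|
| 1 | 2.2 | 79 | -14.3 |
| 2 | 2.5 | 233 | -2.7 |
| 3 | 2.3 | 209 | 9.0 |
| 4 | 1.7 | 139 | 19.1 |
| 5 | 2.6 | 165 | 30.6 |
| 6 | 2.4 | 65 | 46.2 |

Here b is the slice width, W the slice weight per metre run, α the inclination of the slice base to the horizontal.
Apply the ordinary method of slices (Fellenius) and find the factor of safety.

FS = 3.98

Ordinary method of slices: FS = Σ[c'·Δl_i + (W_i cosα_i)·tanφ'] / Σ W_i sinα_i, with Δl_i = b_i / cosα_i.
Slice 1: Δl = 2.2/cos(-14.3°) = 2.270 m; N'_1 = 79·cos(-14.3°) = 76.6; c'Δl = 35.87; W sinα = -19.5
Slice 2: Δl = 2.5/cos(-2.7°) = 2.503 m; N'_2 = 233·cos(-2.7°) = 232.7; c'Δl = 39.54; W sinα = -11.0
Slice 3: Δl = 2.3/cos9.0° = 2.329 m; N'_3 = 209·cos9.0° = 206.4; c'Δl = 36.79; W sinα = 32.7
Slice 4: Δl = 1.7/cos19.1° = 1.799 m; N'_4 = 139·cos19.1° = 131.3; c'Δl = 28.42; W sinα = 45.5
Slice 5: Δl = 2.6/cos30.6° = 3.021 m; N'_5 = 165·cos30.6° = 142.0; c'Δl = 47.73; W sinα = 84.0
Slice 6: Δl = 2.4/cos46.2° = 3.467 m; N'_6 = 65·cos46.2° = 45.0; c'Δl = 54.79; W sinα = 46.9
Σc'Δl = 243.1 kN/m; ΣN' = 834.1 kN/m; ΣW sinα = 178.6 kN/m
Resisting = 243.1 + 834.1·tan29.3° = 243.1 + 468.1 = 711.2 kN/m
FS = 711.2 / 178.6 = 3.982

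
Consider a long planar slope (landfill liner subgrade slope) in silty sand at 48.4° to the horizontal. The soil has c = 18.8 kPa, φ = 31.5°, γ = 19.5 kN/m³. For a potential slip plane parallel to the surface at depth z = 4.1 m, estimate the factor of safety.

FS = 1.02

For an infinite slope with a slip plane parallel to the surface (no pore pressure): FS = [c + γz cos²β tanφ] / [γz sinβ cosβ].
γz = 19.5·4.1 = 79.95 kN/m²
Numerator = 18.8 + 79.95·cos²48.4°·tan31.5° = 18.8 + 79.95·0.4408·0.6128 = 40.396 kPa
Denominator = 79.95·sin48.4°·cos48.4° = 79.95·0.7478·0.6639 = 39.694 kPa
FS = 40.396 / 39.694 = 1.018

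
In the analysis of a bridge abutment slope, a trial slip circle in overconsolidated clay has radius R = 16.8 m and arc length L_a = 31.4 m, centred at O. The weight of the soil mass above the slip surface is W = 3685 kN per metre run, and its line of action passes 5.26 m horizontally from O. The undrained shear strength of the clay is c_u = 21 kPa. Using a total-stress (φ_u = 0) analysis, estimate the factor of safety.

FS = 0.57

Taking moments about the centre O, the resisting moment is provided by the undrained shear strength acting along the arc:
M_R = c_u·L_a·R = 21·31.40·16.8 = 11077.9 kN·m/m
M_D = W·d = 3685·5.26 = 19383.1 kN·m/m
FS = M_R / M_D = 11077.9 / 19383.1 = 0.572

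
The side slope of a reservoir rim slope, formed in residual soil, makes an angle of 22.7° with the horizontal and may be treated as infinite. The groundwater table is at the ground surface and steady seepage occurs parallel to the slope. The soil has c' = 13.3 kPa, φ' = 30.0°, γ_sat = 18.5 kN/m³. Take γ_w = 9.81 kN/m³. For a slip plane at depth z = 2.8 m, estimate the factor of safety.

With seepage parallel to the slope and the water table at the surface, the effective normal stress on the slip plane uses the buoyant unit weight γ' = γ_sat − γ_w while the driving shear stress uses γ_sat:
FS = [c' + γ' z cos²β tanφ'] / [γ_sat z sinβ cosβ]
γ' = 18.5 − 9.81 = 8.69 kN/m³
Numerator = 13.3 + 8.69·2.8·cos²22.7°·tan30.0° = 13.3 + 8.69·2.8·0.8511·0.5774 = 25.256 kPa
Denominator = 18.5·2.8·sin22.7°·cos22.7° = 18.5·2.8·0.3859·0.9225 = 18.441 kPa
FS = 25.256 / 18.441 = 1.370

FS = 1.37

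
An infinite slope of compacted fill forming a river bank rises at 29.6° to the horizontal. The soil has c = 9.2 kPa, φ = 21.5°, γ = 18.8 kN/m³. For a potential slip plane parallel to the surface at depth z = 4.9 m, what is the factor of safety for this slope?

FS = 0.93

For an infinite slope with a slip plane parallel to the surface (no pore pressure): FS = [c + γz cos²β tanφ] / [γz sinβ cosβ].
γz = 18.8·4.9 = 92.12 kN/m²
Numerator = 9.2 + 92.12·cos²29.6°·tan21.5° = 9.2 + 92.12·0.7560·0.3939 = 36.634 kPa
Denominator = 92.12·sin29.6°·cos29.6° = 92.12·0.4939·0.8695 = 39.564 kPa
FS = 36.634 / 39.564 = 0.926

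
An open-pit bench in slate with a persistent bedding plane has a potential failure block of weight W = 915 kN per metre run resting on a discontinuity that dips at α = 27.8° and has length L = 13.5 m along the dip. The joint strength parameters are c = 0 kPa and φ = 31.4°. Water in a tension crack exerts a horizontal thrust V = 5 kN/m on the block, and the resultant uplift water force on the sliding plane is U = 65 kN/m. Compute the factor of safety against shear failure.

FS = 1.05

Resolving the block weight along and normal to the plane and applying the Mohr–Coulomb strength on the joint:
N' = W cosα − U − V sinα = 915·cos27.8° − 65 − 5·sin27.8° = 742.1 kN/m
Driving force T = W sinα + V cosα = 915·sin27.8° + 5·cos27.8° = 431.2 kN/m
Resisting force R = c·L + N'·tanφ = 0·13.5 + 742.1·tan31.4° = 0.0 + 453.0 = 453.0 kN/m
FS = R / T = 453.0 / 431.2 = 1.051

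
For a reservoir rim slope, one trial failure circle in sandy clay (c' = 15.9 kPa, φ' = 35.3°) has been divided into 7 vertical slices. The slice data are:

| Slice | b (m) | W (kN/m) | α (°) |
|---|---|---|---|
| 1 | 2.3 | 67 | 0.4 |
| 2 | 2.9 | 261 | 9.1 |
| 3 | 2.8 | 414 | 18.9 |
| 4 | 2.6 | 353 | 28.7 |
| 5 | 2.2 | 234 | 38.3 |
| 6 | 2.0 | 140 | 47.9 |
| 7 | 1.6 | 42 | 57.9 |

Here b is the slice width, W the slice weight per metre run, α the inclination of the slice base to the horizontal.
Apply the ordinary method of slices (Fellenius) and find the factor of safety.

FS = 1.99

Ordinary method of slices: FS = Σ[c'·Δl_i + (W_i cosα_i)·tanφ'] / Σ W_i sinα_i, with Δl_i = b_i / cosα_i.
Slice 1: Δl = 2.3/cos0.4° = 2.300 m; N'_1 = 67·cos0.4° = 67.0; c'Δl = 36.57; W sinα = 0.5
Slice 2: Δl = 2.9/cos9.1° = 2.937 m; N'_2 = 261·cos9.1° = 257.7; c'Δl = 46.70; W sinα = 41.3
Slice 3: Δl = 2.8/cos18.9° = 2.960 m; N'_3 = 414·cos18.9° = 391.7; c'Δl = 47.06; W sinα = 134.1
Slice 4: Δl = 2.6/cos28.7° = 2.964 m; N'_4 = 353·cos28.7° = 309.6; c'Δl = 47.13; W sinα = 169.5
Slice 5: Δl = 2.2/cos38.3° = 2.803 m; N'_5 = 234·cos38.3° = 183.6; c'Δl = 44.57; W sinα = 145.0
Slice 6: Δl = 2.0/cos47.9° = 2.983 m; N'_6 = 140·cos47.9° = 93.9; c'Δl = 47.43; W sinα = 103.9
Slice 7: Δl = 1.6/cos57.9° = 3.011 m; N'_7 = 42·cos57.9° = 22.3; c'Δl = 47.87; W sinα = 35.6
Σc'Δl = 317.3 kN/m; ΣN' = 1325.8 kN/m; ΣW sinα = 629.9 kN/m
Resisting = 317.3 + 1325.8·tan35.3° = 317.3 + 938.7 = 1256.1 kN/m
FS = 1256.1 / 629.9 = 1.994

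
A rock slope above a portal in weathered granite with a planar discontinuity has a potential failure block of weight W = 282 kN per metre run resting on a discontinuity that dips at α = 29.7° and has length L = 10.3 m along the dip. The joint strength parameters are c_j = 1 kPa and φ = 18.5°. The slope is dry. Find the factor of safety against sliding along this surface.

Resolving the block weight along and normal to the plane and applying the Mohr–Coulomb strength on the joint:
N' = W cosα = 282·cos29.7° = 245.0 kN/m
Driving force T = W sinα = 282·sin29.7° = 139.7 kN/m
Resisting force R = c_j·L + N'·tanφ = 1·10.3 + 245.0·tan18.5° = 10.3 + 82.0 = 92.3 kN/m
FS = R / T = 92.3 / 139.7 = 0.660

FS = 0.66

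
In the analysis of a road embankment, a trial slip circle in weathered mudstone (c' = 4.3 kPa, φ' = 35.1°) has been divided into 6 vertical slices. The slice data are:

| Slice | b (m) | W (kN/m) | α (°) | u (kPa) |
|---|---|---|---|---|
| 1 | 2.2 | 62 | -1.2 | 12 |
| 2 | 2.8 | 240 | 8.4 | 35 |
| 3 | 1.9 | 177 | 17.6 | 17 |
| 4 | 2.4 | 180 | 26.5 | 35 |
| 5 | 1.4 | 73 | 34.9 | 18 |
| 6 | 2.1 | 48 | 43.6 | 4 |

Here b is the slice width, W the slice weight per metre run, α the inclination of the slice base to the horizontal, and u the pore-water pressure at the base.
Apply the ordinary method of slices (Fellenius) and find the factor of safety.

Ordinary method of slices: FS = Σ[c'·Δl_i + (W_i cosα_i − u_i·Δl_i)·tanφ'] / Σ W_i sinα_i, with Δl_i = b_i / cosα_i.
Slice 1: Δl = 2.2/cos(-1.2°) = 2.200 m; N'_1 = 62·cos(-1.2°) − 12·2.200 = 35.6; c'Δl = 9.46; W sinα = -1.3
Slice 2: Δl = 2.8/cos8.4° = 2.830 m; N'_2 = 240·cos8.4° − 35·2.830 = 138.4; c'Δl = 12.17; W sinα = 35.1
Slice 3: Δl = 1.9/cos17.6° = 1.993 m; N'_3 = 177·cos17.6° − 17·1.993 = 134.8; c'Δl = 8.57; W sinα = 53.5
Slice 4: Δl = 2.4/cos26.5° = 2.682 m; N'_4 = 180·cos26.5° − 35·2.682 = 67.2; c'Δl = 11.53; W sinα = 80.3
Slice 5: Δl = 1.4/cos34.9° = 1.707 m; N'_5 = 73·cos34.9° − 18·1.707 = 29.1; c'Δl = 7.34; W sinα = 41.8
Slice 6: Δl = 2.1/cos43.6° = 2.900 m; N'_6 = 48·cos43.6° − 4·2.900 = 23.2; c'Δl = 12.47; W sinα = 33.1
Σc'Δl = 61.5 kN/m; ΣN' = 428.3 kN/m; ΣW sinα = 242.5 kN/m
Resisting = 61.5 + 428.3·tan35.1° = 61.5 + 301.0 = 362.6 kN/m
FS = 362.6 / 242.5 = 1.495

FS = 1.50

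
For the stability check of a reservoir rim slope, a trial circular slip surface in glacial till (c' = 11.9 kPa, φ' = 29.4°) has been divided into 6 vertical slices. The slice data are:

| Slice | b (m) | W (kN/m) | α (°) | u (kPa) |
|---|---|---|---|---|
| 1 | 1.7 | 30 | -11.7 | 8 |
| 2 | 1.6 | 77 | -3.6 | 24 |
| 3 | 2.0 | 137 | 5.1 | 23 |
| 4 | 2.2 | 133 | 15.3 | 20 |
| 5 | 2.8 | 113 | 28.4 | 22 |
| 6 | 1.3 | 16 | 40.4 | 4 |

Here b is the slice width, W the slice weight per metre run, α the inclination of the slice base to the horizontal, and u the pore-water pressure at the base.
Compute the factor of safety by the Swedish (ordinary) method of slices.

Ordinary method of slices: FS = Σ[c'·Δl_i + (W_i cosα_i − u_i·Δl_i)·tanφ'] / Σ W_i sinα_i, with Δl_i = b_i / cosα_i.
Slice 1: Δl = 1.7/cos(-11.7°) = 1.736 m; N'_1 = 30·cos(-11.7°) − 8·1.736 = 15.5; c'Δl = 20.66; W sinα = -6.1
Slice 2: Δl = 1.6/cos(-3.6°) = 1.603 m; N'_2 = 77·cos(-3.6°) − 24·1.603 = 38.4; c'Δl = 19.08; W sinα = -4.8
Slice 3: Δl = 2.0/cos5.1° = 2.008 m; N'_3 = 137·cos5.1° − 23·2.008 = 90.3; c'Δl = 23.89; W sinα = 12.2
Slice 4: Δl = 2.2/cos15.3° = 2.281 m; N'_4 = 133·cos15.3° − 20·2.281 = 82.7; c'Δl = 27.14; W sinα = 35.1
Slice 5: Δl = 2.8/cos28.4° = 3.183 m; N'_5 = 113·cos28.4° − 22·3.183 = 29.4; c'Δl = 37.88; W sinα = 53.7
Slice 6: Δl = 1.3/cos40.4° = 1.707 m; N'_6 = 16·cos40.4° − 4·1.707 = 5.4; c'Δl = 20.31; W sinα = 10.4
Σc'Δl = 149.0 kN/m; ΣN' = 261.5 kN/m; ΣW sinα = 100.5 kN/m
Resisting = 149.0 + 261.5·tan29.4° = 149.0 + 147.4 = 296.3 kN/m
FS = 296.3 / 100.5 = 2.949

FS = 2.95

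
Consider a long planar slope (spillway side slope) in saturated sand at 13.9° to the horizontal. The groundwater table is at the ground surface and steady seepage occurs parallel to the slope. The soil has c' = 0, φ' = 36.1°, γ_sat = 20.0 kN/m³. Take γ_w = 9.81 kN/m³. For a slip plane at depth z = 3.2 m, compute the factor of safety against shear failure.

With seepage parallel to the slope and the water table at the surface, the effective normal stress on the slip plane uses the buoyant unit weight γ' = γ_sat − γ_w while the driving shear stress uses γ_sat:
FS = [c' + γ' z cos²β tanφ'] / [γ_sat z sinβ cosβ]
(For c' = 0 this reduces to FS = (γ'/γ_sat)·tanφ'/tanβ.)
γ' = 20.0 − 9.81 = 10.19 kN/m³
Numerator = 0.0 + 10.19·3.2·cos²13.9°·tan36.1° = 0.0 + 10.19·3.2·0.9423·0.7292 = 22.406 kPa
Denominator = 20.0·3.2·sin13.9°·cos13.9° = 20.0·3.2·0.2402·0.9707 = 14.924 kPa
FS = 22.406 / 14.924 = 1.501

FS = 1.50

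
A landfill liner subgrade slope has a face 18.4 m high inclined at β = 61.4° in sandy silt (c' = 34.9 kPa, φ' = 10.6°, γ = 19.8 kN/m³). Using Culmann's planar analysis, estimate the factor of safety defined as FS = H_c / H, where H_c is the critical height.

FS = 0.90

H_c = (4c'/γ) · sinβ cosφ' / [1 − cos(β − φ')]
    = (4·34.9/19.8) · sin61.4°·cos10.6° / [1 − cos50.8°]
    = 7.051 · 0.8630 / 0.3680 = 16.54 m
FS = H_c / H = 16.54 / 18.4 = 0.899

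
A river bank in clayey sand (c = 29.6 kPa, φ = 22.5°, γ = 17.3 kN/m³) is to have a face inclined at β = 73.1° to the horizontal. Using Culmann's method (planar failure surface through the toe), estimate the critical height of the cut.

Culmann's analysis gives the critical failure plane at α_cr = (β + φ)/2 = (73.1 + 22.5)/2 = 47.8°, and the critical height
H_c = (4c/γ) · sinβ cosφ / [1 − cos(β − φ)]
    = (4·29.6/17.3) · sin73.1°·cos22.5° / [1 − cos(50.6°)]
    = 6.844 · 0.9568·0.9239 / [1 − 0.6347]
    = 6.844 · 0.8840 / 0.3653
    = 16.56 m

H_c = 16.56 m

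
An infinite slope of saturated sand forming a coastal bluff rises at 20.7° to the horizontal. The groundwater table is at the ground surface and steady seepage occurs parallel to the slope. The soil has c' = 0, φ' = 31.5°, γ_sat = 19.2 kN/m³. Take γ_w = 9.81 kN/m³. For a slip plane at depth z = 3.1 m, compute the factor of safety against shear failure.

With seepage parallel to the slope and the water table at the surface, the effective normal stress on the slip plane uses the buoyant unit weight γ' = γ_sat − γ_w while the driving shear stress uses γ_sat:
FS = [c' + γ' z cos²β tanφ'] / [γ_sat z sinβ cosβ]
(For c' = 0 this reduces to FS = (γ'/γ_sat)·tanφ'/tanβ.)
γ' = 19.2 − 9.81 = 9.39 kN/m³
Numerator = 0.0 + 9.39·3.1·cos²20.7°·tan31.5° = 0.0 + 9.39·3.1·0.8751·0.6128 = 15.609 kPa
Denominator = 19.2·3.1·sin20.7°·cos20.7° = 19.2·3.1·0.3535·0.9354 = 19.681 kPa
FS = 15.609 / 19.681 = 0.793

FS = 0.79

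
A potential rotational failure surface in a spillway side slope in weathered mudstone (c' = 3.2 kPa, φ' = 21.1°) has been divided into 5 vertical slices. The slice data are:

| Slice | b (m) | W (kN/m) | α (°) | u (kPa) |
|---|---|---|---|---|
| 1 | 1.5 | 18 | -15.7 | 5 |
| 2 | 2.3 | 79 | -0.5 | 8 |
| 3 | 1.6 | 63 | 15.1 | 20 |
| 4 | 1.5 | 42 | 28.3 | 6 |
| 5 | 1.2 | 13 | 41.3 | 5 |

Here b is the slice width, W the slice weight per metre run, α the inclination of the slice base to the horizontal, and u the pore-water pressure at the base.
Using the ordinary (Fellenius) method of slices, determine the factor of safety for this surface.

FS = 1.96

Ordinary method of slices: FS = Σ[c'·Δl_i + (W_i cosα_i − u_i·Δl_i)·tanφ'] / Σ W_i sinα_i, with Δl_i = b_i / cosα_i.
Slice 1: Δl = 1.5/cos(-15.7°) = 1.558 m; N'_1 = 18·cos(-15.7°) − 5·1.558 = 9.5; c'Δl = 4.99; W sinα = -4.9
Slice 2: Δl = 2.3/cos(-0.5°) = 2.300 m; N'_2 = 79·cos(-0.5°) − 8·2.300 = 60.6; c'Δl = 7.36; W sinα = -0.7
Slice 3: Δl = 1.6/cos15.1° = 1.657 m; N'_3 = 63·cos15.1° − 20·1.657 = 27.7; c'Δl = 5.30; W sinα = 16.4
Slice 4: Δl = 1.5/cos28.3° = 1.704 m; N'_4 = 42·cos28.3° − 6·1.704 = 26.8; c'Δl = 5.45; W sinα = 19.9
Slice 5: Δl = 1.2/cos41.3° = 1.597 m; N'_5 = 13·cos41.3° − 5·1.597 = 1.8; c'Δl = 5.11; W sinα = 8.6
Σc'Δl = 28.2 kN/m; ΣN' = 126.4 kN/m; ΣW sinα = 39.3 kN/m
Resisting = 28.2 + 126.4·tan21.1° = 28.2 + 48.8 = 77.0 kN/m
FS = 77.0 / 39.3 = 1.956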